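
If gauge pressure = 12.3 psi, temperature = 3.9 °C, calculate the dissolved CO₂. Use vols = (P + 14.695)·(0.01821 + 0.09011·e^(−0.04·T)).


vols = (12.3 + 14.695)·(0.01821 + 0.09011·e^(−0.04·3.9))

2.5727 volumes


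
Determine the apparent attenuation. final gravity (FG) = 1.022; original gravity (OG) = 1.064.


AA = (OG − FG)/(OG − 1) · 100
AA = (1.064 − 1.022)/(1.064 − 1) · 100

65.6250 %


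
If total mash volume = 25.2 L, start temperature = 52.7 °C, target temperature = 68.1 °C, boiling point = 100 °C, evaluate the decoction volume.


V_dec = V_total·(T_target − T_start)/(T_boil − T_start)
V_dec = 25.2·(68.1 − 52.7)/(100 − 52.7)

8.2047 L


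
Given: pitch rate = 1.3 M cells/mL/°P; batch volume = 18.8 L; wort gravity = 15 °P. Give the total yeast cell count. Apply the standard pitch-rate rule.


cells (billions) = rate · V_L · °P
cells = 1.3 · 18.8 · 15

366.6000 billion cells


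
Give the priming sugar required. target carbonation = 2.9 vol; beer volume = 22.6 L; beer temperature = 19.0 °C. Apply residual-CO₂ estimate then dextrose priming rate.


residual = 14.695·(0.01821 + 0.09011·e^(−0.04·T));  sugar = (target − residual)·4.0·V
residual = 14.695·(0.01821 + 0.09011·e^(−0.04·19.0)) = 0.8869
sugar = (2.9 − 0.8869)·4.0·22.6

181.9875 g


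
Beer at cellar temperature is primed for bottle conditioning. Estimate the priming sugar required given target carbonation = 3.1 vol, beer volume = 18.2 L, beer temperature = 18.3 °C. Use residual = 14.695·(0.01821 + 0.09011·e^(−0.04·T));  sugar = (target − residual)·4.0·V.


residual = 14.695·(0.01821 + 0.09011·e^(−0.04·18.3)) = 0.9044
sugar = (3.1 − 0.9044)·4.0·18.2

159.8361 g


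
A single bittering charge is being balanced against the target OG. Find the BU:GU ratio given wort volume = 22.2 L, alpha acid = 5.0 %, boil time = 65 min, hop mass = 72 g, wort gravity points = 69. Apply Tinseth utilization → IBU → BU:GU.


U = 1.65·0.000125^(GP/1000)·(1−e^(−0.04t))/4.15;  IBU = (α/100)·m·U·1000/V;  BU:GU = IBU/GP
U = 1.65·0.000125^(69/1000)·(1−e^(−0.04·65))/4.15 = 0.1980
IBU = (5.0/100)·72·0.1980·1000/22.2 = 32.1037
BU:GU = 32.1037/69

0.4653


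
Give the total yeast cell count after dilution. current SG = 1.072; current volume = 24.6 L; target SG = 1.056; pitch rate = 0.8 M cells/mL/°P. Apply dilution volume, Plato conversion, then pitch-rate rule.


V_w = V·((SG_c−1)/(SG_t−1)−1);  °P = 259 − 259/SG_t;  cells = rate·(V+V_w)·°P
V_w = 24.6·((1.072−1)/(1.056−1)−1) = 7.0286
V_final = 24.6 + 7.0286 = 31.6286
°P = 259 − 259/1.056 = 13.7348
cells = 0.8·31.6286·13.7348

347.5309 billion cells


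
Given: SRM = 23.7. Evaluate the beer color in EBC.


EBC = SRM · 1.97
EBC = 23.7 · 1.97

46.6890 EBC


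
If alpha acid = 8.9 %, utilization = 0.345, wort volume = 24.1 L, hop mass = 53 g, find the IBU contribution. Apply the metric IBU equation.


IBU = (α/100)·mass·U·1000 / V
IBU = (8.9/100)·53·0.345·1000 / 24.1

67.5255 IBU


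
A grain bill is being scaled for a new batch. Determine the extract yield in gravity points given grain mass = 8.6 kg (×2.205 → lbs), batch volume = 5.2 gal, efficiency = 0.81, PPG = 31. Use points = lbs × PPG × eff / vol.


lbs = 8.6 × 2.205 = 18.9630
points = 18.9630 × 31 × 0.81 / 5.2

91.5694 points


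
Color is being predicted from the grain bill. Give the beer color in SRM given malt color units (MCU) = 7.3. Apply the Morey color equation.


SRM = 1.4922 · MCU^0.6859
SRM = 1.4922 · 7.3^0.6859

5.8342 SRM


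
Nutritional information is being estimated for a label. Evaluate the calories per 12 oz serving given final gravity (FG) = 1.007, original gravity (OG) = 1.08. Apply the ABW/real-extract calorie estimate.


ABW = (OG−FG)·131.25·0.79/FG;  °P = 259 − 259/SG (for OG→OE and FG→AE);  RE = 0.1808·OE + 0.8192·AE;  Cal = (6.9·ABW + 4·(RE−0.1))·FG·3.55
ABW = (1.08 − 1.007)·131.25·0.79/1.007 = 7.5166
OE = 259 − 259/1.08 = 19.1852 °P
AE = 259 − 259/1.007 = 1.8004 °P
RE = 0.1808·19.1852 + 0.8192·1.8004 = 4.9436 °P
Cal = (6.9·7.5166 + 4·(4.9436−0.1))·1.007·3.55

254.6673 kcal


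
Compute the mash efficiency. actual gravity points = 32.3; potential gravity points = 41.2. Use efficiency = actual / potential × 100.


efficiency = 32.3 / 41.2 × 100

78.3981 %


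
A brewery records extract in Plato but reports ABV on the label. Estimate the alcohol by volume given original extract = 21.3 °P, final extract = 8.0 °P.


SG = 259/(259 − P);  ABV = (OG − FG)·131.25
OG = 259/(259 − 21.3) = 1.0896
FG = 259/(259 − 8.0) = 1.0319
ABV = (1.0896 − 1.0319)·131.25

7.5779 % ABV


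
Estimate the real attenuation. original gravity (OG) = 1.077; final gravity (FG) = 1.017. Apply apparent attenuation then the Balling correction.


AA = (OG−FG)/(OG−1)·100;  RA = AA·0.8192
AA = (1.077 − 1.017)/(1.077 − 1)·100 = 77.9221
RA = 77.9221·0.8192

63.8338 %


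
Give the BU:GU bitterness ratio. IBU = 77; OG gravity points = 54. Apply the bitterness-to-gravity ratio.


BU:GU = IBU / OG_points
BU:GU = 77 / 54

1.4259


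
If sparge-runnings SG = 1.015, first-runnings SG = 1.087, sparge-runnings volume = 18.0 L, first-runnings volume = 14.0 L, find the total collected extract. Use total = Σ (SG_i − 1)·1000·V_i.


first = (1.087 − 1)·1000·14.0 = 1218.0000
sparge = (1.015 − 1)·1000·18.0 = 270.0000
total = 1218.0000 + 270.0000

1488.0000 gravity·L


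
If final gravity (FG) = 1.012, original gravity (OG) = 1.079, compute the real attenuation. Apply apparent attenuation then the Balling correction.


AA = (OG−FG)/(OG−1)·100;  RA = AA·0.8192
AA = (1.079 − 1.012)/(1.079 − 1)·100 = 84.8101
RA = 84.8101·0.8192

69.4765 %


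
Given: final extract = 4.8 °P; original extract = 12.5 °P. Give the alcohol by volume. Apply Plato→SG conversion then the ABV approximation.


SG = 259/(259 − P);  ABV = (OG − FG)·131.25
OG = 259/(259 − 12.5) = 1.0507
FG = 259/(259 − 4.8) = 1.0189
ABV = (1.0507 − 1.0189)·131.25

4.1773 % ABV


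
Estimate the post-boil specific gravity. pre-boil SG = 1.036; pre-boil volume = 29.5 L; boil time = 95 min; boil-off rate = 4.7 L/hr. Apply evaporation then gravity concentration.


V_post = V_pre − rate·(t/60);  SG_post = 1 + (SG_pre−1)·V_pre/V_post
V_post = 29.5 − 4.7·(95/60) = 22.0583
SG_post = 1 + (1.036 − 1)·29.5/22.0583

1.0481


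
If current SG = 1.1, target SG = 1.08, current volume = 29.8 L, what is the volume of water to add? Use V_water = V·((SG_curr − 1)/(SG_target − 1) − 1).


V_water = 29.8·((1.1 − 1)/(1.08 − 1) − 1)

7.4500 L


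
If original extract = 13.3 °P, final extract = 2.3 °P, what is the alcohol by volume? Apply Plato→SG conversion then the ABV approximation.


SG = 259/(259 − P);  ABV = (OG − FG)·131.25
OG = 259/(259 − 13.3) = 1.0541
FG = 259/(259 − 2.3) = 1.0090
ABV = (1.0541 − 1.0090)·131.25

5.9287 % ABV


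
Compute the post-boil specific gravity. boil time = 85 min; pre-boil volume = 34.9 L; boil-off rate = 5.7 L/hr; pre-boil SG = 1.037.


V_post = V_pre − rate·(t/60);  SG_post = 1 + (SG_pre−1)·V_pre/V_post
V_post = 34.9 − 5.7·(85/60) = 26.8250
SG_post = 1 + (1.037 − 1)·34.9/26.8250

1.0481


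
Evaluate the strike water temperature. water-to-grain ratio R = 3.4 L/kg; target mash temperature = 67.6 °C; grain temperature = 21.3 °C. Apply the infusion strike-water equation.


T_strike = (0.41/R)·(T_mash − T_grain) + T_mash
T_strike = (0.41/3.4)·(67.6 − 21.3) + 67.6

73.1832 °C


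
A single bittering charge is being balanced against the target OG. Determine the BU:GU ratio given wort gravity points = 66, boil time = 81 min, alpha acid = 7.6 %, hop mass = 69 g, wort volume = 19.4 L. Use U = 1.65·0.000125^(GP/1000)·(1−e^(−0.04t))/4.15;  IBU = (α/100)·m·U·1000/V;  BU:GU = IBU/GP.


U = 1.65·0.000125^(66/1000)·(1−e^(−0.04·81))/4.15 = 0.2111
IBU = (7.6/100)·69·0.2111·1000/19.4 = 57.0614
BU:GU = 57.0614/66

0.8646


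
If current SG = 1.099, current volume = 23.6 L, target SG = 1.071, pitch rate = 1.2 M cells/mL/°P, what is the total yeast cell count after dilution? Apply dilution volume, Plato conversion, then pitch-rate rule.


V_w = V·((SG_c−1)/(SG_t−1)−1);  °P = 259 − 259/SG_t;  cells = rate·(V+V_w)·°P
V_w = 23.6·((1.099−1)/(1.071−1)−1) = 9.3070
V_final = 23.6 + 9.3070 = 32.9070
°P = 259 − 259/1.071 = 17.1699
cells = 1.2·32.9070·17.1699

678.0141 billion cells


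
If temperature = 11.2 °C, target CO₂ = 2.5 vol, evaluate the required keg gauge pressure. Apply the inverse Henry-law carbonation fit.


psi = vols/(0.01821 + 0.09011·e^(−0.04·T)) − 14.695
psi = 2.5/(0.01821 + 0.09011·e^(−0.04·11.2)) − 14.695

18.2945 psi


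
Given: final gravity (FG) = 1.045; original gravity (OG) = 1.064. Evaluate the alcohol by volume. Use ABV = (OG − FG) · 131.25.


ABV = (1.064 − 1.045) · 131.25

2.4938 % ABV


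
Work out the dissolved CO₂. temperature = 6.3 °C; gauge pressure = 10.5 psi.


vols = (P + 14.695)·(0.01821 + 0.09011·e^(−0.04·T))
vols = (10.5 + 14.695)·(0.01821 + 0.09011·e^(−0.04·6.3))

2.2234 volumes


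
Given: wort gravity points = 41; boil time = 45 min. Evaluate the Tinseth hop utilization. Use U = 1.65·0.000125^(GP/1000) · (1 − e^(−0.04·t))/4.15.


bigness = 1.65·0.000125^(41/1000) = 1.1415
boil_factor = (1 − e^(−0.04·45))/4.15 = 0.2011
U = 1.1415 · 0.2011

0.2296


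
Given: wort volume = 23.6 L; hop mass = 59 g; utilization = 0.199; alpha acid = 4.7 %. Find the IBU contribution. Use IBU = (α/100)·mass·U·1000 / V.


IBU = (4.7/100)·59·0.199·1000 / 23.6

23.3825 IBU


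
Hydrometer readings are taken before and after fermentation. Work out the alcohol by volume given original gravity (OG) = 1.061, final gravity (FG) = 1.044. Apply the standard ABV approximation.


ABV = (OG − FG) · 131.25
ABV = (1.061 − 1.044) · 131.25

2.2312 % ABV


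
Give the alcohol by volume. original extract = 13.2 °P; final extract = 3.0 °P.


SG = 259/(259 − P);  ABV = (OG − FG)·131.25
OG = 259/(259 − 13.2) = 1.0537
FG = 259/(259 − 3.0) = 1.0117
ABV = (1.0537 − 1.0117)·131.25

5.5103 % ABV


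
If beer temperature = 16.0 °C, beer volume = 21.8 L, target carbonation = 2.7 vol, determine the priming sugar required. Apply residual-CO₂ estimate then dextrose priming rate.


residual = 14.695·(0.01821 + 0.09011·e^(−0.04·T));  sugar = (target − residual)·4.0·V
residual = 14.695·(0.01821 + 0.09011·e^(−0.04·16.0)) = 0.9658
sugar = (2.7 − 0.9658)·4.0·21.8

151.2206 g


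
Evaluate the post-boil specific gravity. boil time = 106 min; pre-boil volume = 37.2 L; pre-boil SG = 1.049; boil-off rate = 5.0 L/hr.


V_post = V_pre − rate·(t/60);  SG_post = 1 + (SG_pre−1)·V_pre/V_post
V_post = 37.2 − 5.0·(106/60) = 28.3667
SG_post = 1 + (1.049 − 1)·37.2/28.3667

1.0643


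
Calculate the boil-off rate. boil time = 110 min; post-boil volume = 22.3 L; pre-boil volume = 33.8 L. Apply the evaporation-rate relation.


rate = (V_pre − V_post) / (t_min/60)
rate = (33.8 − 22.3) / (110/60)

6.2727 L/hr


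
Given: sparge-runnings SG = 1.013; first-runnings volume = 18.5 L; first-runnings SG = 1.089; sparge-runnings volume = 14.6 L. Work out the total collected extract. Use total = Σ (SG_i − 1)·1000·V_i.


first = (1.089 − 1)·1000·18.5 = 1646.5000
sparge = (1.013 − 1)·1000·14.6 = 189.8000
total = 1646.5000 + 189.8000

1836.3000 gravity·L


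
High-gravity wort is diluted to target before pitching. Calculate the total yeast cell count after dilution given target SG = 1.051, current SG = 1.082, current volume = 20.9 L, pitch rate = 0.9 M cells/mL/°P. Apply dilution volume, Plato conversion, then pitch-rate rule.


V_w = V·((SG_c−1)/(SG_t−1)−1);  °P = 259 − 259/SG_t;  cells = rate·(V+V_w)·°P
V_w = 20.9·((1.082−1)/(1.051−1)−1) = 12.7039
V_final = 20.9 + 12.7039 = 33.6039
°P = 259 − 259/1.051 = 12.5680
cells = 0.9·33.6039·12.5680

380.1016 billion cells


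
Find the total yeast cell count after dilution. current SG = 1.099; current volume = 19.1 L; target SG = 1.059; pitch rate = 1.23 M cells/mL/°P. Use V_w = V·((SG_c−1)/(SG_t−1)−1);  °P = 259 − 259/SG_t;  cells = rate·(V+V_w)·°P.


V_w = 19.1·((1.099−1)/(1.059−1)−1) = 12.9492
V_final = 19.1 + 12.9492 = 32.0492
°P = 259 − 259/1.059 = 14.4297
cells = 1.23·32.0492·14.4297

568.8234 billion cells


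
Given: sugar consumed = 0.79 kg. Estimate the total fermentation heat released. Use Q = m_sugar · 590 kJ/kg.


Q = 0.79 · 590

466.1000 kJ


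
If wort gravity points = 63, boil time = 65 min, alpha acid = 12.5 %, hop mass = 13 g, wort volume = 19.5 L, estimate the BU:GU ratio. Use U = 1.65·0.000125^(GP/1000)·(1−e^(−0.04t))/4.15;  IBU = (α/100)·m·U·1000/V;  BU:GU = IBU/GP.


U = 1.65·0.000125^(63/1000)·(1−e^(−0.04·65))/4.15 = 0.2089
IBU = (12.5/100)·13·0.2089·1000/19.5 = 17.4118
BU:GU = 17.4118/63

0.2764


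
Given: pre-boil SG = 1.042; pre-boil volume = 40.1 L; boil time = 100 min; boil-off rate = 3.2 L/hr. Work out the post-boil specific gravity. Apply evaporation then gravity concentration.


V_post = V_pre − rate·(t/60);  SG_post = 1 + (SG_pre−1)·V_pre/V_post
V_post = 40.1 − 3.2·(100/60) = 34.7667
SG_post = 1 + (1.042 − 1)·40.1/34.7667

1.0484


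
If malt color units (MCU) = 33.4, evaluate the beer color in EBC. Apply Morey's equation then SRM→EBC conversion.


SRM = 1.4922·MCU^0.6859;  EBC = SRM·1.97
SRM = 1.4922·33.4^0.6859 = 16.5564
EBC = 16.5564·1.97

32.6160 EBC


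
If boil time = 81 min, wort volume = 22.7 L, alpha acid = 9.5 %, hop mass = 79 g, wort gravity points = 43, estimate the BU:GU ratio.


U = 1.65·0.000125^(GP/1000)·(1−e^(−0.04t))/4.15;  IBU = (α/100)·m·U·1000/V;  BU:GU = IBU/GP
U = 1.65·0.000125^(43/1000)·(1−e^(−0.04·81))/4.15 = 0.2596
IBU = (9.5/100)·79·0.2596·1000/22.7 = 85.8178
BU:GU = 85.8178/43

1.9958


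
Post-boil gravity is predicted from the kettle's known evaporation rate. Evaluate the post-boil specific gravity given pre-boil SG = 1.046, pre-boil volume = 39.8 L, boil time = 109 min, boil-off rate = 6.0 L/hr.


V_post = V_pre − rate·(t/60);  SG_post = 1 + (SG_pre−1)·V_pre/V_post
V_post = 39.8 − 6.0·(109/60) = 28.9000
SG_post = 1 + (1.046 − 1)·39.8/28.9000

1.0633


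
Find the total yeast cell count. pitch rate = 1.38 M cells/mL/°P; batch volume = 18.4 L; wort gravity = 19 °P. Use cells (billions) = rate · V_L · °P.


cells = 1.38 · 18.4 · 19

482.4480 billion cells


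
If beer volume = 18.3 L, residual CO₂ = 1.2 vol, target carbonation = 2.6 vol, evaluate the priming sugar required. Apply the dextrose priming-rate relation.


sugar = (target − residual)·4.0·V
sugar = (2.6 − 1.2)·4.0·18.3

102.4800 g


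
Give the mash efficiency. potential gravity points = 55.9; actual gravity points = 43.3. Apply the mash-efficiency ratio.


efficiency = actual / potential × 100
efficiency = 43.3 / 55.9 × 100

77.4597 %


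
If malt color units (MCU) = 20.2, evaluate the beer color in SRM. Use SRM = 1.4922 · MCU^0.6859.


SRM = 1.4922 · 20.2^0.6859

11.7265 SRM


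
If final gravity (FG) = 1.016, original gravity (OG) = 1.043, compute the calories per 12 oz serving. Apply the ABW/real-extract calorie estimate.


ABW = (OG−FG)·131.25·0.79/FG;  °P = 259 − 259/SG (for OG→OE and FG→AE);  RE = 0.1808·OE + 0.8192·AE;  Cal = (6.9·ABW + 4·(RE−0.1))·FG·3.55
ABW = (1.043 − 1.016)·131.25·0.79/1.016 = 2.7555
OE = 259 − 259/1.043 = 10.6779 °P
AE = 259 − 259/1.016 = 4.0787 °P
RE = 0.1808·10.6779 + 0.8192·4.0787 = 5.2719 °P
Cal = (6.9·2.7555 + 4·(5.2719−0.1))·1.016·3.55

143.1907 kcal


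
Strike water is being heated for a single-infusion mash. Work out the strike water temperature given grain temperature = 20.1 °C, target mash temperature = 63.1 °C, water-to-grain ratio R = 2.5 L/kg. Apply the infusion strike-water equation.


T_strike = (0.41/R)·(T_mash − T_grain) + T_mash
T_strike = (0.41/2.5)·(63.1 − 20.1) + 63.1

70.1520 °C


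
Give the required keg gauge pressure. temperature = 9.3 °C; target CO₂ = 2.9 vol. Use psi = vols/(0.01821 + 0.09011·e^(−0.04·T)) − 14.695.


psi = 2.9/(0.01821 + 0.09011·e^(−0.04·9.3)) − 14.695

21.4071 psi


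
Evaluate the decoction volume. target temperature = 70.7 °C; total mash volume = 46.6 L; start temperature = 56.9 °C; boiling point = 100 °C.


V_dec = V_total·(T_target − T_start)/(T_boil − T_start)
V_dec = 46.6·(70.7 − 56.9)/(100 − 56.9)

14.9206 L


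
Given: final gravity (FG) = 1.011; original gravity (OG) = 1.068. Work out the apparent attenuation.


AA = (OG − FG)/(OG − 1) · 100
AA = (1.068 − 1.011)/(1.068 − 1) · 100

83.8235 %


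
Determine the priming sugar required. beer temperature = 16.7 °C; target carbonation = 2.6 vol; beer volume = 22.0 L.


residual = 14.695·(0.01821 + 0.09011·e^(−0.04·T));  sugar = (target − residual)·4.0·V
residual = 14.695·(0.01821 + 0.09011·e^(−0.04·16.7)) = 0.9465
sugar = (2.6 − 0.9465)·4.0·22.0

145.5045 g


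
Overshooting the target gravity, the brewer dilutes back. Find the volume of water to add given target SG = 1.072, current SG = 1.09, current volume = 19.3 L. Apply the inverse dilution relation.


V_water = V·((SG_curr − 1)/(SG_target − 1) − 1)
V_water = 19.3·((1.09 − 1)/(1.072 − 1) − 1)

4.8250 L


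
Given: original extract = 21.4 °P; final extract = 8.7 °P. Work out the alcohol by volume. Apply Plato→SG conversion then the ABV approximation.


SG = 259/(259 − P);  ABV = (OG − FG)·131.25
OG = 259/(259 − 21.4) = 1.0901
FG = 259/(259 − 8.7) = 1.0348
ABV = (1.0901 − 1.0348)·131.25

7.2593 % ABV


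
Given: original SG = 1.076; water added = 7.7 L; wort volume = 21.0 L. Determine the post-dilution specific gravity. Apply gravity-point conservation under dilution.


SG_new = 1 + (SG_old − 1)·V_old/(V_old + V_water)
pts = (1.076 − 1)·1000·21.0/(21.0 + 7.7) = 55.6098
SG_new = 1 + 55.6098/1000

1.0556


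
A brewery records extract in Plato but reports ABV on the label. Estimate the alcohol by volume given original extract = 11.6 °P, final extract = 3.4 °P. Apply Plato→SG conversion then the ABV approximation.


SG = 259/(259 − P);  ABV = (OG − FG)·131.25
OG = 259/(259 − 11.6) = 1.0469
FG = 259/(259 − 3.4) = 1.0133
ABV = (1.0469 − 1.0133)·131.25

4.4081 % ABV


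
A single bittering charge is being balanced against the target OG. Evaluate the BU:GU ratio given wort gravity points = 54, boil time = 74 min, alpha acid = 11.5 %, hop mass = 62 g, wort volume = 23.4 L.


U = 1.65·0.000125^(GP/1000)·(1−e^(−0.04t))/4.15;  IBU = (α/100)·m·U·1000/V;  BU:GU = IBU/GP
U = 1.65·0.000125^(54/1000)·(1−e^(−0.04·74))/4.15 = 0.2320
IBU = (11.5/100)·62·0.2320·1000/23.4 = 70.7024
BU:GU = 70.7024/54

1.3093


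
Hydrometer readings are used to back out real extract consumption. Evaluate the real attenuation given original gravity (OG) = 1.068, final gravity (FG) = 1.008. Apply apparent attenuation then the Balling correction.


AA = (OG−FG)/(OG−1)·100;  RA = AA·0.8192
AA = (1.068 − 1.008)/(1.068 − 1)·100 = 88.2353
RA = 88.2353·0.8192

72.2824 %


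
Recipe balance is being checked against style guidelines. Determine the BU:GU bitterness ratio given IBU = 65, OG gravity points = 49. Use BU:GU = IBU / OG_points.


BU:GU = 65 / 49

1.3265


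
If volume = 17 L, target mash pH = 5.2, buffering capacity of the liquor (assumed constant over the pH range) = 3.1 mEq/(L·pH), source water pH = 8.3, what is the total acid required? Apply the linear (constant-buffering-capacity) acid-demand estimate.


acid = buffering capacity · (pH_source − pH_target) · V
acid = 3.1 · (8.3 − 5.2) · 17

163.3700 mEq


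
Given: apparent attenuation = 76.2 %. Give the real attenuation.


RA = AA · 0.8192
RA = 76.2 · 0.8192

62.4230 %


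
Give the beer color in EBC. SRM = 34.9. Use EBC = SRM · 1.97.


EBC = 34.9 · 1.97

68.7530 EBC


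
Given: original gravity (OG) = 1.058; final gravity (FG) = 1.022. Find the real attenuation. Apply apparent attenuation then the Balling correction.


AA = (OG−FG)/(OG−1)·100;  RA = AA·0.8192
AA = (1.058 − 1.022)/(1.058 − 1)·100 = 62.0690
RA = 62.0690·0.8192

50.8469 %


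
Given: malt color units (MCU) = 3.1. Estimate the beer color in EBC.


SRM = 1.4922·MCU^0.6859;  EBC = SRM·1.97
SRM = 1.4922·3.1^0.6859 = 3.2423
EBC = 3.2423·1.97

6.3873 EBC


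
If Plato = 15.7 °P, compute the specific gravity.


SG = 259/(259 − P)
SG = 259/(259 − 15.7)

1.0645


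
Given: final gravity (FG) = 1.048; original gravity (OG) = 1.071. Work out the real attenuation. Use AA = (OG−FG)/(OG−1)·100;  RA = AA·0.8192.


AA = (1.071 − 1.048)/(1.071 − 1)·100 = 32.3944
RA = 32.3944·0.8192

26.5375 %


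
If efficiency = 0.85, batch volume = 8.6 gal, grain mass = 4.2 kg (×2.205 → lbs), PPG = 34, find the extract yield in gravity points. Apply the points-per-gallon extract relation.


points = lbs × PPG × eff / vol
lbs = 4.2 × 2.205 = 9.2610
points = 9.2610 × 34 × 0.85 / 8.6

31.1213 points


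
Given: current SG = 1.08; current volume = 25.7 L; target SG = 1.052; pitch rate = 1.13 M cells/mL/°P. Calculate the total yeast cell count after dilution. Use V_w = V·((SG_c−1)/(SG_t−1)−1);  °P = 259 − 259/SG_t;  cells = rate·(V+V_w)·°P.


V_w = 25.7·((1.08−1)/(1.052−1)−1) = 13.8385
V_final = 25.7 + 13.8385 = 39.5385
°P = 259 − 259/1.052 = 12.8023
cells = 1.13·39.5385·12.8023

571.9862 billion cells


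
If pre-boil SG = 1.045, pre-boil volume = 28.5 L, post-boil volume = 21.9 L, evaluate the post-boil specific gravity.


SG_post = 1 + (SG_pre − 1)·V_pre/V_post
pts_pre = (1.045 − 1)·1000 = 45.0000
pts_post = 45.0000·28.5/21.9 = 58.5616
SG_post = 1 + 58.5616/1000

1.0586


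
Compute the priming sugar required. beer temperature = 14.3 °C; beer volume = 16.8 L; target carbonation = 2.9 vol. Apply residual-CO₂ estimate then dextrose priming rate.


residual = 14.695·(0.01821 + 0.09011·e^(−0.04·T));  sugar = (target − residual)·4.0·V
residual = 14.695·(0.01821 + 0.09011·e^(−0.04·14.3)) = 1.0149
sugar = (2.9 − 1.0149)·4.0·16.8

126.6754 g


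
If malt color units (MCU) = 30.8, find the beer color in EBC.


SRM = 1.4922·MCU^0.6859;  EBC = SRM·1.97
SRM = 1.4922·30.8^0.6859 = 15.6612
EBC = 15.6612·1.97

30.8525 EBC


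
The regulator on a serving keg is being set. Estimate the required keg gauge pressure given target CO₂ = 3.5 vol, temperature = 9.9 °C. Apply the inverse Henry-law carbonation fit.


psi = vols/(0.01821 + 0.09011·e^(−0.04·T)) − 14.695
psi = 3.5/(0.01821 + 0.09011·e^(−0.04·9.9)) − 14.695

29.6905 psi


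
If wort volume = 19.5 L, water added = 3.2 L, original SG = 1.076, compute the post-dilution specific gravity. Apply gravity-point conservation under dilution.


SG_new = 1 + (SG_old − 1)·V_old/(V_old + V_water)
pts = (1.076 − 1)·1000·19.5/(19.5 + 3.2) = 65.2863
SG_new = 1 + 65.2863/1000

1.0653


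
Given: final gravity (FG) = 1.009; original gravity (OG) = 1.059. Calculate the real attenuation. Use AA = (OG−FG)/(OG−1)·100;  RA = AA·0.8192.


AA = (1.059 − 1.009)/(1.059 − 1)·100 = 84.7458
RA = 84.7458·0.8192

69.4237 %


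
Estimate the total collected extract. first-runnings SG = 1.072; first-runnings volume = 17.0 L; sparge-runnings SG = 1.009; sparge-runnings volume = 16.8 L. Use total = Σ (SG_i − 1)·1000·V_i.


first = (1.072 − 1)·1000·17.0 = 1224.0000
sparge = (1.009 − 1)·1000·16.8 = 151.2000
total = 1224.0000 + 151.2000

1375.2000 gravity·L


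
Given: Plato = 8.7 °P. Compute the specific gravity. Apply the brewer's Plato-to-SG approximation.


SG = 259/(259 − P)
SG = 259/(259 − 8.7)

1.0348


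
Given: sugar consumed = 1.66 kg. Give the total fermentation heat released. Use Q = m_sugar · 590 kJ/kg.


Q = 1.66 · 590

979.4000 kJ


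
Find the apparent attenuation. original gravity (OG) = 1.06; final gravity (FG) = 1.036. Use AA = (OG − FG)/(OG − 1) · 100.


AA = (1.06 − 1.036)/(1.06 − 1) · 100

40.0000 %


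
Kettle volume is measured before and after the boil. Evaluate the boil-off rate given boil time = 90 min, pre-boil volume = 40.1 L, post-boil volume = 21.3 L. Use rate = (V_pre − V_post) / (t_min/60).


rate = (40.1 − 21.3) / (90/60)

12.5333 L/hr


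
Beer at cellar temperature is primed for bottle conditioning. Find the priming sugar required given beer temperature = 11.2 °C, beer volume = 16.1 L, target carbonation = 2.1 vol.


residual = 14.695·(0.01821 + 0.09011·e^(−0.04·T));  sugar = (target − residual)·4.0·V
residual = 14.695·(0.01821 + 0.09011·e^(−0.04·11.2)) = 1.1136
sugar = (2.1 − 1.1136)·4.0·16.1

63.5234 g


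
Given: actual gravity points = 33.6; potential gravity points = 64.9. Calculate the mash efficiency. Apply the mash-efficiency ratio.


efficiency = actual / potential × 100
efficiency = 33.6 / 64.9 × 100

51.7720 %


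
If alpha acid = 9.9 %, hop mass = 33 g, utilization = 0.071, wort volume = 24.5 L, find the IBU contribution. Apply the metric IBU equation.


IBU = (α/100)·mass·U·1000 / V
IBU = (9.9/100)·33·0.071·1000 / 24.5

9.4676 IBU


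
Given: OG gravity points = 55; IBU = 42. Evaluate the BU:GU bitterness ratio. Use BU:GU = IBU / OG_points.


BU:GU = 42 / 55

0.7636


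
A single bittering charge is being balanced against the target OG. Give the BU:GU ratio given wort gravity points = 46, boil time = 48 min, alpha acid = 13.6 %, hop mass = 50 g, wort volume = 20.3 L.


U = 1.65·0.000125^(GP/1000)·(1−e^(−0.04t))/4.15;  IBU = (α/100)·m·U·1000/V;  BU:GU = IBU/GP
U = 1.65·0.000125^(46/1000)·(1−e^(−0.04·48))/4.15 = 0.2244
IBU = (13.6/100)·50·0.2244·1000/20.3 = 75.1719
BU:GU = 75.1719/46

1.6342


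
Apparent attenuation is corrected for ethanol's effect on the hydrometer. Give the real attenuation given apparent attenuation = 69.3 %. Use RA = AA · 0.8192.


RA = 69.3 · 0.8192

56.7706 %


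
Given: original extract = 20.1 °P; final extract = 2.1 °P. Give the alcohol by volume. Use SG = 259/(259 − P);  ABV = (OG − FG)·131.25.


OG = 259/(259 − 20.1) = 1.0841
FG = 259/(259 − 2.1) = 1.0082
ABV = (1.0841 − 1.0082)·131.25

9.9699 % ABV


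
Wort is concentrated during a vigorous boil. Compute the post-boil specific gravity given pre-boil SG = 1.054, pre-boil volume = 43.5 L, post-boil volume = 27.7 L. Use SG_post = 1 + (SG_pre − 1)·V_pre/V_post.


pts_pre = (1.054 − 1)·1000 = 54.0000
pts_post = 54.0000·43.5/27.7 = 84.8014
SG_post = 1 + 84.8014/1000

1.0848


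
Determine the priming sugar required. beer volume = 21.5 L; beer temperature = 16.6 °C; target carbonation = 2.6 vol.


residual = 14.695·(0.01821 + 0.09011·e^(−0.04·T));  sugar = (target − residual)·4.0·V
residual = 14.695·(0.01821 + 0.09011·e^(−0.04·16.6)) = 0.9493
sugar = (2.6 − 0.9493)·4.0·21.5

141.9636 g


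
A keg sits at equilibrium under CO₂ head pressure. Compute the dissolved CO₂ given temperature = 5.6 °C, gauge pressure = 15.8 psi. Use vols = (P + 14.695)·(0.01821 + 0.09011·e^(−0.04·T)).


vols = (15.8 + 14.695)·(0.01821 + 0.09011·e^(−0.04·5.6))

2.7518 volumes


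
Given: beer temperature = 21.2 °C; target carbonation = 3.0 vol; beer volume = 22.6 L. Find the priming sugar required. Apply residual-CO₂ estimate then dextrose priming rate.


residual = 14.695·(0.01821 + 0.09011·e^(−0.04·T));  sugar = (target − residual)·4.0·V
residual = 14.695·(0.01821 + 0.09011·e^(−0.04·21.2)) = 0.8347
sugar = (3.0 − 0.8347)·4.0·22.6

195.7433 g


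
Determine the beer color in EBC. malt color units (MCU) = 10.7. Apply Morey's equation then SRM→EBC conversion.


SRM = 1.4922·MCU^0.6859;  EBC = SRM·1.97
SRM = 1.4922·10.7^0.6859 = 7.5837
EBC = 7.5837·1.97

14.9399 EBC


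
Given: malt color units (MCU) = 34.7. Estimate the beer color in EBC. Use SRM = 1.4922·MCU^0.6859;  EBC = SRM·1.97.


SRM = 1.4922·34.7^0.6859 = 16.9957
EBC = 16.9957·1.97

33.4815 EBC


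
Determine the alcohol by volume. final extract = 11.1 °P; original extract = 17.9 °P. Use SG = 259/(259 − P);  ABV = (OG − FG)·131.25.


OG = 259/(259 − 17.9) = 1.0742
FG = 259/(259 − 11.1) = 1.0448
ABV = (1.0742 − 1.0448)·131.25

3.8675 % ABV


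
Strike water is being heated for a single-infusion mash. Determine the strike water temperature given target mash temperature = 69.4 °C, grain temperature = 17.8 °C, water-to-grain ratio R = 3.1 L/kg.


T_strike = (0.41/R)·(T_mash − T_grain) + T_mash
T_strike = (0.41/3.1)·(69.4 − 17.8) + 69.4

76.2245 °C


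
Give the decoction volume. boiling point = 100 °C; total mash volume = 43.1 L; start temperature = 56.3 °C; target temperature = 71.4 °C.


V_dec = V_total·(T_target − T_start)/(T_boil − T_start)
V_dec = 43.1·(71.4 − 56.3)/(100 − 56.3)

14.8927 L


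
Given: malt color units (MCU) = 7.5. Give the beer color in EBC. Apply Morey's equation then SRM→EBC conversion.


SRM = 1.4922·MCU^0.6859;  EBC = SRM·1.97
SRM = 1.4922·7.5^0.6859 = 5.9434
EBC = 5.9434·1.97

11.7084 EBC


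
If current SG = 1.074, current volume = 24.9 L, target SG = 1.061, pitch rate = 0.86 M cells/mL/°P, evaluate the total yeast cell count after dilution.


V_w = V·((SG_c−1)/(SG_t−1)−1);  °P = 259 − 259/SG_t;  cells = rate·(V+V_w)·°P
V_w = 24.9·((1.074−1)/(1.061−1)−1) = 5.3066
V_final = 24.9 + 5.3066 = 30.2066
°P = 259 − 259/1.061 = 14.8907
cells = 0.86·30.2066·14.8907

386.8244 billion cells


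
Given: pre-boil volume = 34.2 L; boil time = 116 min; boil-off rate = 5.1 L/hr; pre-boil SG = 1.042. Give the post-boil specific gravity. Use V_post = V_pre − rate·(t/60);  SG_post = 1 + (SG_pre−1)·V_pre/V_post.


V_post = 34.2 − 5.1·(116/60) = 24.3400
SG_post = 1 + (1.042 − 1)·34.2/24.3400

1.0590


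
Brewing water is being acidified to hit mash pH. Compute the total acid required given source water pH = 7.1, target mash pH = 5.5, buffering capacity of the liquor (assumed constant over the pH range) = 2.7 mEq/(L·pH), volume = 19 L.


acid = buffering capacity · (pH_source − pH_target) · V
acid = 2.7 · (7.1 − 5.5) · 19

82.0800 mEq


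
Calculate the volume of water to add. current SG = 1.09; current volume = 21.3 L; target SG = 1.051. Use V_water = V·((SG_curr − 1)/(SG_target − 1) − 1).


V_water = 21.3·((1.09 − 1)/(1.051 − 1) − 1)

16.2882 L


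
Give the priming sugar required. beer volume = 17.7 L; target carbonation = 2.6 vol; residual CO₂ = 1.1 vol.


sugar = (target − residual)·4.0·V
sugar = (2.6 − 1.1)·4.0·17.7

106.2000 g


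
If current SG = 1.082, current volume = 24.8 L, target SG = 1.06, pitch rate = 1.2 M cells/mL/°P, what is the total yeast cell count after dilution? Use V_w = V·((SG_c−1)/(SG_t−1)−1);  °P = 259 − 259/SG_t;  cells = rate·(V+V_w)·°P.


V_w = 24.8·((1.082−1)/(1.06−1)−1) = 9.0933
V_final = 24.8 + 9.0933 = 33.8933
°P = 259 − 259/1.06 = 14.6604
cells = 1.2·33.8933·14.6604

596.2669 billion cells


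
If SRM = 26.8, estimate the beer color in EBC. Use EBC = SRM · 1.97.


EBC = 26.8 · 1.97

52.7960 EBC


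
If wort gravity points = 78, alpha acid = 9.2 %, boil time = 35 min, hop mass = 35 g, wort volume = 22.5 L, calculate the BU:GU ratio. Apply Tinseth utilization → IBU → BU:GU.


U = 1.65·0.000125^(GP/1000)·(1−e^(−0.04t))/4.15;  IBU = (α/100)·m·U·1000/V;  BU:GU = IBU/GP
U = 1.65·0.000125^(78/1000)·(1−e^(−0.04·35))/4.15 = 0.1486
IBU = (9.2/100)·35·0.1486·1000/22.5 = 21.2665
BU:GU = 21.2665/78

0.2726


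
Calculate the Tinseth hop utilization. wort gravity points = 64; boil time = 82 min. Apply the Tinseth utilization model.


U = 1.65·0.000125^(GP/1000) · (1 − e^(−0.04·t))/4.15
bigness = 1.65·0.000125^(64/1000) = 0.9283
boil_factor = (1 − e^(−0.04·82))/4.15 = 0.2319
U = 0.9283 · 0.2319

0.2153


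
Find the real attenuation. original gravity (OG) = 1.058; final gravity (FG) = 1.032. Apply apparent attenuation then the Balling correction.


AA = (OG−FG)/(OG−1)·100;  RA = AA·0.8192
AA = (1.058 − 1.032)/(1.058 − 1)·100 = 44.8276
RA = 44.8276·0.8192

36.7228 %


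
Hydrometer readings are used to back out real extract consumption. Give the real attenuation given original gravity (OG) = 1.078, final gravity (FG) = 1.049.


AA = (OG−FG)/(OG−1)·100;  RA = AA·0.8192
AA = (1.078 − 1.049)/(1.078 − 1)·100 = 37.1795
RA = 37.1795·0.8192

30.4574 %


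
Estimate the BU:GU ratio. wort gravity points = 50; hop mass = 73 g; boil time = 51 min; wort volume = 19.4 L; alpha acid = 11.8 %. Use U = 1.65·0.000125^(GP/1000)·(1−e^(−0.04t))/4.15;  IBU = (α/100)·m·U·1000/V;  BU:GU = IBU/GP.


U = 1.65·0.000125^(50/1000)·(1−e^(−0.04·51))/4.15 = 0.2207
IBU = (11.8/100)·73·0.2207·1000/19.4 = 97.9917
BU:GU = 97.9917/50

1.9598


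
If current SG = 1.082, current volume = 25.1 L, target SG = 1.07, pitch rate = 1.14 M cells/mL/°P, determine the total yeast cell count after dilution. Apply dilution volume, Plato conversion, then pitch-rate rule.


V_w = V·((SG_c−1)/(SG_t−1)−1);  °P = 259 − 259/SG_t;  cells = rate·(V+V_w)·°P
V_w = 25.1·((1.082−1)/(1.07−1)−1) = 4.3029
V_final = 25.1 + 4.3029 = 29.4029
°P = 259 − 259/1.07 = 16.9439
cells = 1.14·29.4029·16.9439

567.9478 billion cells


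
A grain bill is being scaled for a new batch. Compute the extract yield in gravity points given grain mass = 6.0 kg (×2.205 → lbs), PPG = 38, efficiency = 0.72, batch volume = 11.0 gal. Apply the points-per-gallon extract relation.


points = lbs × PPG × eff / vol
lbs = 6.0 × 2.205 = 13.2300
points = 13.2300 × 38 × 0.72 / 11.0

32.9066 points


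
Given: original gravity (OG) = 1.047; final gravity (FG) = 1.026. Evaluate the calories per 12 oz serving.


ABW = (OG−FG)·131.25·0.79/FG;  °P = 259 − 259/SG (for OG→OE and FG→AE);  RE = 0.1808·OE + 0.8192·AE;  Cal = (6.9·ABW + 4·(RE−0.1))·FG·3.55
ABW = (1.047 − 1.026)·131.25·0.79/1.026 = 2.1223
OE = 259 − 259/1.047 = 11.6266 °P
AE = 259 − 259/1.026 = 6.5634 °P
RE = 0.1808·11.6266 + 0.8192·6.5634 = 7.4788 °P
Cal = (6.9·2.1223 + 4·(7.4788−0.1))·1.026·3.55

160.8392 kcal


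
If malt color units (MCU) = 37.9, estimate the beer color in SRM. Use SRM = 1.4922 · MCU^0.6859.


SRM = 1.4922 · 37.9^0.6859

18.0558 SRM


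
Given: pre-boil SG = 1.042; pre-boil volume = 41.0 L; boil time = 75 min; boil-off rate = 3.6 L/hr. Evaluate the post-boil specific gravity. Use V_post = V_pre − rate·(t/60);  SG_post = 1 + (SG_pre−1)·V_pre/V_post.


V_post = 41.0 − 3.6·(75/60) = 36.5000
SG_post = 1 + (1.042 − 1)·41.0/36.5000

1.0472


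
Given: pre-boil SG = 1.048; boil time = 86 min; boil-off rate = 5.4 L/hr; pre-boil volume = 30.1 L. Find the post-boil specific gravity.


V_post = V_pre − rate·(t/60);  SG_post = 1 + (SG_pre−1)·V_pre/V_post
V_post = 30.1 − 5.4·(86/60) = 22.3600
SG_post = 1 + (1.048 − 1)·30.1/22.3600

1.0646


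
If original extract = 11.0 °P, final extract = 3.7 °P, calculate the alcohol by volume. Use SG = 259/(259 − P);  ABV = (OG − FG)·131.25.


OG = 259/(259 − 11.0) = 1.0444
FG = 259/(259 − 3.7) = 1.0145
ABV = (1.0444 − 1.0145)·131.25

3.9194 % ABV


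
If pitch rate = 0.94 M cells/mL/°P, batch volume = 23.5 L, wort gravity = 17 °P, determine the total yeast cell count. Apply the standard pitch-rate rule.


cells (billions) = rate · V_L · °P
cells = 0.94 · 23.5 · 17

375.5300 billion cells


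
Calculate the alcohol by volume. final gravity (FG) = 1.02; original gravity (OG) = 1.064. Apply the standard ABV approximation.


ABV = (OG − FG) · 131.25
ABV = (1.064 − 1.02) · 131.25

5.7750 % ABV


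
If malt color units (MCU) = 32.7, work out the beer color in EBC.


SRM = 1.4922·MCU^0.6859;  EBC = SRM·1.97
SRM = 1.4922·32.7^0.6859 = 16.3176
EBC = 16.3176·1.97

32.1456 EBC


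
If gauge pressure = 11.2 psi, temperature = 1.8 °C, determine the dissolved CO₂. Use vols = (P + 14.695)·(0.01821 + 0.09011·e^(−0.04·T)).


vols = (11.2 + 14.695)·(0.01821 + 0.09011·e^(−0.04·1.8))

2.6428 volumes


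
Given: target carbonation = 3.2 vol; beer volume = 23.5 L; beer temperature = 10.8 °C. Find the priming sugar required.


residual = 14.695·(0.01821 + 0.09011·e^(−0.04·T));  sugar = (target − residual)·4.0·V
residual = 14.695·(0.01821 + 0.09011·e^(−0.04·10.8)) = 1.1273
sugar = (3.2 − 1.1273)·4.0·23.5

194.8378 g


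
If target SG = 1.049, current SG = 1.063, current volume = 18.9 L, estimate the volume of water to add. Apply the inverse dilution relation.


V_water = V·((SG_curr − 1)/(SG_target − 1) − 1)
V_water = 18.9·((1.063 − 1)/(1.049 − 1) − 1)

5.4000 L


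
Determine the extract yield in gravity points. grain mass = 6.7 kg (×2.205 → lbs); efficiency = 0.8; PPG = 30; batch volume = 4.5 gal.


points = lbs × PPG × eff / vol
lbs = 6.7 × 2.205 = 14.7735
points = 14.7735 × 30 × 0.8 / 4.5

78.7920 points


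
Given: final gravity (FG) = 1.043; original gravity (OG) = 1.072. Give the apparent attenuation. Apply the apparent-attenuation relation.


AA = (OG − FG)/(OG − 1) · 100
AA = (1.072 − 1.043)/(1.072 − 1) · 100

40.2778 %


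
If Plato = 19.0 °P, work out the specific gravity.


SG = 259/(259 − P)
SG = 259/(259 − 19.0)

1.0792


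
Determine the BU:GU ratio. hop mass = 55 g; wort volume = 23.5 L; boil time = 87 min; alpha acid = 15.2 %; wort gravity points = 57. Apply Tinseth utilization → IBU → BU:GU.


U = 1.65·0.000125^(GP/1000)·(1−e^(−0.04t))/4.15;  IBU = (α/100)·m·U·1000/V;  BU:GU = IBU/GP
U = 1.65·0.000125^(57/1000)·(1−e^(−0.04·87))/4.15 = 0.2309
IBU = (15.2/100)·55·0.2309·1000/23.5 = 82.1312
BU:GU = 82.1312/57

1.4409


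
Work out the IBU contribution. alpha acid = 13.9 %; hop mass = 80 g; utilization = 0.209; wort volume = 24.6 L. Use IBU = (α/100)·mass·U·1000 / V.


IBU = (13.9/100)·80·0.209·1000 / 24.6

94.4748 IBU


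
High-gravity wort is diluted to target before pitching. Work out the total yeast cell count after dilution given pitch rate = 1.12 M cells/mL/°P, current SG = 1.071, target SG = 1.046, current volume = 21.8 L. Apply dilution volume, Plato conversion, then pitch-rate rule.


V_w = V·((SG_c−1)/(SG_t−1)−1);  °P = 259 − 259/SG_t;  cells = rate·(V+V_w)·°P
V_w = 21.8·((1.071−1)/(1.046−1)−1) = 11.8478
V_final = 21.8 + 11.8478 = 33.6478
°P = 259 − 259/1.046 = 11.3901
cells = 1.12·33.6478·11.3901

429.2407 billion cells


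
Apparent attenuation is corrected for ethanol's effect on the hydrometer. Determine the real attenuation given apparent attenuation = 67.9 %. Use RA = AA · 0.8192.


RA = 67.9 · 0.8192

55.6237 %


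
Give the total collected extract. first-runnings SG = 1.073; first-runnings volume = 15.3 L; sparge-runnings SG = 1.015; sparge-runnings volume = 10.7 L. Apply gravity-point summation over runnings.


total = Σ (SG_i − 1)·1000·V_i
first = (1.073 − 1)·1000·15.3 = 1116.9000
sparge = (1.015 − 1)·1000·10.7 = 160.5000
total = 1116.9000 + 160.5000

1277.4000 gravity·L
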